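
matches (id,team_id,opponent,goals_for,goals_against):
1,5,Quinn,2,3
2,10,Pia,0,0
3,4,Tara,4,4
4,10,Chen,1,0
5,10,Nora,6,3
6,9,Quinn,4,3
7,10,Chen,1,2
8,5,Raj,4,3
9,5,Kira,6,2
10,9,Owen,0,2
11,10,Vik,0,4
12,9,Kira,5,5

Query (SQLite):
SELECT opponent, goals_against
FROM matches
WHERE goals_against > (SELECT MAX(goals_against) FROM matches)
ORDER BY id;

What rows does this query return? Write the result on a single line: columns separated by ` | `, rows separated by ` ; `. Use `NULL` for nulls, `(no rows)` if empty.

(no rows)

Scalar subquery: MAX(goals_against) over all matches rows = 5.
Keep rows where goals_against > that value.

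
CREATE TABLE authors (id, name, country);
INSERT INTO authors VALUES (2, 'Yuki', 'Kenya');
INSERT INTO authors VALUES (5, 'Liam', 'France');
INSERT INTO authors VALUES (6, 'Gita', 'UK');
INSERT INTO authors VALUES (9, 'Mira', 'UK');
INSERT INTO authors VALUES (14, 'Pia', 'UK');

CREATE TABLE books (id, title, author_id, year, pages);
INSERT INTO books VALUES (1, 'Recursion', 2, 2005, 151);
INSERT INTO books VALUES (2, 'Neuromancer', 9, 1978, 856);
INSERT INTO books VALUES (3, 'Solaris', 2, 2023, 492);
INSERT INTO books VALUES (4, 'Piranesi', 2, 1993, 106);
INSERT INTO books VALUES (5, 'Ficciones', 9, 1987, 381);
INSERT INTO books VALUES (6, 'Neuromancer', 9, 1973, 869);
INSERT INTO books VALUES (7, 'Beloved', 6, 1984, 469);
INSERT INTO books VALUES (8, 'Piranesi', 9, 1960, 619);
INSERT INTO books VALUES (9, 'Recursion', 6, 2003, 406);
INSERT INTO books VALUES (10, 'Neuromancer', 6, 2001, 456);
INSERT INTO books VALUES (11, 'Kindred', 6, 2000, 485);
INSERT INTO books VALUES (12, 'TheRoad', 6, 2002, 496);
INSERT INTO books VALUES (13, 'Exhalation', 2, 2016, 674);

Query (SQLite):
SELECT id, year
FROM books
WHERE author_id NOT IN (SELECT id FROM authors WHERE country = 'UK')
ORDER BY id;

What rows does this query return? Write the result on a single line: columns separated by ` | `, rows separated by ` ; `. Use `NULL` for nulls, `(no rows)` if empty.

1 | 2005 ; 3 | 2023 ; 4 | 1993 ; 13 | 2016

Inner query: authors.id where country = 'UK'.
Outer: keep books rows whose author_id is not in that set.
Inner query → {6, 9, 14}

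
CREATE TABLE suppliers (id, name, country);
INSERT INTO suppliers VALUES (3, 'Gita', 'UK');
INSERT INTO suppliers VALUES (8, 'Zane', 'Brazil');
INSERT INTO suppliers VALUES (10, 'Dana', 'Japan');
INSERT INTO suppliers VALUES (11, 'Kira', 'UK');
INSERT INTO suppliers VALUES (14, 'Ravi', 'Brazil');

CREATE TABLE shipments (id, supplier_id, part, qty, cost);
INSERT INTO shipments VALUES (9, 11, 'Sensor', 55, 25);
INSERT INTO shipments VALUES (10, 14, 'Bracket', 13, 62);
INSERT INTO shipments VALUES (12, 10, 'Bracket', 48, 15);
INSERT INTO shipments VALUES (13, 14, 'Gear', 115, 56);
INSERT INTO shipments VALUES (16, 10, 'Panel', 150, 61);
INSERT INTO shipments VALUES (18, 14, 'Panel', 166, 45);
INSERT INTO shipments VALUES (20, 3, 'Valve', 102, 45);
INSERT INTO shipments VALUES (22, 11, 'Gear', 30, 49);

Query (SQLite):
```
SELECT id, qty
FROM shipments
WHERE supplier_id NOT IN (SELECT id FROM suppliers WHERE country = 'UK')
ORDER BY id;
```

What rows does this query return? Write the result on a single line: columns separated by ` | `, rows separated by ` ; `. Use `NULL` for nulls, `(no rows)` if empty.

10 | 13 ; 12 | 48 ; 13 | 115 ; 16 | 150 ; 18 | 166

Inner query: suppliers.id where country = 'UK'.
Outer: keep shipments rows whose supplier_id is not in that set.
Inner query → {3, 11}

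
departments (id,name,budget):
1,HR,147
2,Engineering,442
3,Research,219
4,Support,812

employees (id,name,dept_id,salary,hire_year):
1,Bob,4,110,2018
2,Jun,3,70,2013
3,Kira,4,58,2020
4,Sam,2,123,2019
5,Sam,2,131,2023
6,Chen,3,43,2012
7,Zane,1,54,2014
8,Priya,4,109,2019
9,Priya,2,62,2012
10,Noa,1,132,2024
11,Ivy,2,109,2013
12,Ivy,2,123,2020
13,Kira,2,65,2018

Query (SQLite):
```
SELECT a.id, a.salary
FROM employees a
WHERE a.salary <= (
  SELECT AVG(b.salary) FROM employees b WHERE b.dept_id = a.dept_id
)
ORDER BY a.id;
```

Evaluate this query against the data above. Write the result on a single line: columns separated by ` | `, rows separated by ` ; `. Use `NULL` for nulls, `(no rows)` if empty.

3 | 58 ; 6 | 43 ; 7 | 54 ; 9 | 62 ; 13 | 65

For each employees row a, compute AVG(salary) over rows sharing a.dept_id.
Keep row a if a.salary <= that per-group AVG.
  dept_id=1: AVG(salary) = 93.0
  dept_id=2: AVG(salary) = 102.166667
  dept_id=3: AVG(salary) = 56.5
  dept_id=4: AVG(salary) = 92.333333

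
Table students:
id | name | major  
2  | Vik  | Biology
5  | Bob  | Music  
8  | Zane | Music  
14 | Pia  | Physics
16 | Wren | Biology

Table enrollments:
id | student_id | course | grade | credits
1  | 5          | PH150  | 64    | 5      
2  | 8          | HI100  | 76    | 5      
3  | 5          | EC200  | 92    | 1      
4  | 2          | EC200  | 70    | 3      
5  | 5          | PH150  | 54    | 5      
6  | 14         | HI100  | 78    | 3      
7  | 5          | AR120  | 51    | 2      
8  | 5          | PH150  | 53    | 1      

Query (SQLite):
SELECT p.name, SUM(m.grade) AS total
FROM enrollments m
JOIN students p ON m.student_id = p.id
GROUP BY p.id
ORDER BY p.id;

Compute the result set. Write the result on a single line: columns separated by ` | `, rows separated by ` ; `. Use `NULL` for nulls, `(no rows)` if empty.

Vik | 70 ; Bob | 314 ; Zane | 76 ; Pia | 78

Join each enrollments row to its students via student_id.
Group joined rows by students.id; compute SUM(m.grade) per group.
  2: ids {4} → SUM(m.grade)=70
  5: ids {1, 3, 5, 7, 8} → SUM(m.grade)=314
  8: ids {2} → SUM(m.grade)=76
  14: ids {6} → SUM(m.grade)=78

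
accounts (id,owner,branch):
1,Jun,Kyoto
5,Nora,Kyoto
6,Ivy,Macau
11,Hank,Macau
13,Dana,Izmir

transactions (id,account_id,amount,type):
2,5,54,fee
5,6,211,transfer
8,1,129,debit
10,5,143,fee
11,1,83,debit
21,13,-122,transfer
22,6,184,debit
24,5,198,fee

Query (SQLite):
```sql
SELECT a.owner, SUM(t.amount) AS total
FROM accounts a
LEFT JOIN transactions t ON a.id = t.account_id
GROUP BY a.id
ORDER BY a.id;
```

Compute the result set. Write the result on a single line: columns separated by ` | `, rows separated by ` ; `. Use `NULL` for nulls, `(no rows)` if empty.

Jun | 212 ; Nora | 395 ; Ivy | 395 ; Hank | NULL ; Dana | -122

LEFT JOIN keeps every accounts row; unmatched ones get NULL for transactions columns.
Group by accounts.id and compute SUM(t.amount). SUM over an all-NULL group is NULL.
  1: ids {8, 11} → SUM(t.amount)=212
  5: ids {2, 10, 24} → SUM(t.amount)=395
  6: ids {5, 22} → SUM(t.amount)=395
  11: ids {—} → SUM(t.amount)=NULL
  13: ids {21} → SUM(t.amount)=-122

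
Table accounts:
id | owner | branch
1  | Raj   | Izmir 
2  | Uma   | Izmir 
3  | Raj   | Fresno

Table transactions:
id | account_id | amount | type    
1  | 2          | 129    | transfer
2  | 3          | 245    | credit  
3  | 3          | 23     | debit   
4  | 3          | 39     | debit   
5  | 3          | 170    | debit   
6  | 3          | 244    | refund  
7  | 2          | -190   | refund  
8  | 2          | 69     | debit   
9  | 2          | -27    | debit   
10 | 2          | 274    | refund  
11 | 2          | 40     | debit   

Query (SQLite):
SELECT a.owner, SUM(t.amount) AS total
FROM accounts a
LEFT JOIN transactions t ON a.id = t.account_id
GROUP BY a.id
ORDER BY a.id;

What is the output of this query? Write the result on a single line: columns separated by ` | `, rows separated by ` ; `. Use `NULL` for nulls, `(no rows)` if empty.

Raj | NULL ; Uma | 295 ; Raj | 721

LEFT JOIN keeps every accounts row; unmatched ones get NULL for transactions columns.
Group by accounts.id and compute SUM(t.amount). SUM over an all-NULL group is NULL.
  1: ids {—} → SUM(t.amount)=NULL
  2: ids {1, 7, 8, 9, 10, 11} → SUM(t.amount)=295
  3: ids {2, 3, 4, 5, 6} → SUM(t.amount)=721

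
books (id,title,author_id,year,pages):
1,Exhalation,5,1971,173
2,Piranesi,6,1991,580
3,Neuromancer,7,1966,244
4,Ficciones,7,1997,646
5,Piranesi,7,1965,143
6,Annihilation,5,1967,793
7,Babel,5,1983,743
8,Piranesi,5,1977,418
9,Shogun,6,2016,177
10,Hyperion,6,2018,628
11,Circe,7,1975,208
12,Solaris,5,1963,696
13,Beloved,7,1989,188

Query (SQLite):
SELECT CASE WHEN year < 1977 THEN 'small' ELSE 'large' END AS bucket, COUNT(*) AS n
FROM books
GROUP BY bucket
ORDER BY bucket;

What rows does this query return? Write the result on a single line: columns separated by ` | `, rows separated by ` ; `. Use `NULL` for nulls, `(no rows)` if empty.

large | 7 ; small | 6

Bucket rows by year < 1977 → 'small' else 'large'; count each bucket.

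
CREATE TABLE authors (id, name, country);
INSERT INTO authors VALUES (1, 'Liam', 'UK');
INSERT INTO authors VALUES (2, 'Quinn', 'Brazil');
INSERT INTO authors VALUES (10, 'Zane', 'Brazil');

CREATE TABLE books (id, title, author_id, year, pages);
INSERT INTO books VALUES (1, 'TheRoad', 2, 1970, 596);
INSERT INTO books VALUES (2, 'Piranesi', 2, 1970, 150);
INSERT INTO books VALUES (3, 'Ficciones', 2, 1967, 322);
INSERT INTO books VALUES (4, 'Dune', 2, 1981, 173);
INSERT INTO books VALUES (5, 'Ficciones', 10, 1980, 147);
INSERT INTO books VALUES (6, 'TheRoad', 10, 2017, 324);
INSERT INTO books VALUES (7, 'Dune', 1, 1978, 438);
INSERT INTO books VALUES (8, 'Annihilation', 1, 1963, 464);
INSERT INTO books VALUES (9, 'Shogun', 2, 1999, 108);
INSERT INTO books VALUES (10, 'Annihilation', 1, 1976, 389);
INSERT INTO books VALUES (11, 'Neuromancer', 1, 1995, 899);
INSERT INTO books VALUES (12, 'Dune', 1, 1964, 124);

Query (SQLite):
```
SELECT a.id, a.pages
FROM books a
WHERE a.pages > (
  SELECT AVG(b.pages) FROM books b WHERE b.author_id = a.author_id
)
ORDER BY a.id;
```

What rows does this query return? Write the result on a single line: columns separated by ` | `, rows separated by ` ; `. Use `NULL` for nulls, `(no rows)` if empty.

1 | 596 ; 3 | 322 ; 6 | 324 ; 8 | 464 ; 11 | 899

For each books row a, compute AVG(pages) over rows sharing a.author_id.
Keep row a if a.pages > that per-group AVG.
  author_id=1: AVG(pages) = 462.8
  author_id=2: AVG(pages) = 269.8
  author_id=10: AVG(pages) = 235.5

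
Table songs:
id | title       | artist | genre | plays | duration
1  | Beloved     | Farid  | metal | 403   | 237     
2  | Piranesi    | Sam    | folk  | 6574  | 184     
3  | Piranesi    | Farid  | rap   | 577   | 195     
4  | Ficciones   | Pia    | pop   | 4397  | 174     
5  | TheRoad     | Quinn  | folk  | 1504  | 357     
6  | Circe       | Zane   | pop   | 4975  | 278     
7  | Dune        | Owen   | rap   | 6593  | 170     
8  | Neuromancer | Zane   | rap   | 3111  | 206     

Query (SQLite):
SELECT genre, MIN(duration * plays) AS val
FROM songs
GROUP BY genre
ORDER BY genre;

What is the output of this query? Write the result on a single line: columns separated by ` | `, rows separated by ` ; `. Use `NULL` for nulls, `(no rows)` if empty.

For each row compute duration * plays.
Group by genre; take MIN of the expression per group.
  folk: ids {2, 5} → MIN(duration * plays)=536928
  metal: ids {1} → MIN(duration * plays)=95511
  pop: ids {4, 6} → MIN(duration * plays)=765078
  rap: ids {3, 7, 8} → MIN(duration * plays)=112515

folk | 536928 ; metal | 95511 ; pop | 765078 ; rap | 112515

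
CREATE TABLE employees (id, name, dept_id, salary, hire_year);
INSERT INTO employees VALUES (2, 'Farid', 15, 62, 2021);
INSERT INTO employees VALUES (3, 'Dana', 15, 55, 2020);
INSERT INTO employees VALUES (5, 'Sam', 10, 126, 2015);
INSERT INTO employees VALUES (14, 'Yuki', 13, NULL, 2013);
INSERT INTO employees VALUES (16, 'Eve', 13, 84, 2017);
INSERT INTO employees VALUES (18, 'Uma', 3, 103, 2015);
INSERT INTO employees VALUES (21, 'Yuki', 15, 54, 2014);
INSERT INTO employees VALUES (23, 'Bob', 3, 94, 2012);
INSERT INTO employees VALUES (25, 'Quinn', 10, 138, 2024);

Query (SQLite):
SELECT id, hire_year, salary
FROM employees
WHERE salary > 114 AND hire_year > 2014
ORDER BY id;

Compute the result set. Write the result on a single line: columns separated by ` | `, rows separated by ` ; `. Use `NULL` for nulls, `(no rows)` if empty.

5 | 2015 | 126 ; 25 | 2024 | 138

salary > 114: ids {5, 25}
hire_year > 2014: ids {2, 3, 5, 16, 18, 25}
Combine with AND.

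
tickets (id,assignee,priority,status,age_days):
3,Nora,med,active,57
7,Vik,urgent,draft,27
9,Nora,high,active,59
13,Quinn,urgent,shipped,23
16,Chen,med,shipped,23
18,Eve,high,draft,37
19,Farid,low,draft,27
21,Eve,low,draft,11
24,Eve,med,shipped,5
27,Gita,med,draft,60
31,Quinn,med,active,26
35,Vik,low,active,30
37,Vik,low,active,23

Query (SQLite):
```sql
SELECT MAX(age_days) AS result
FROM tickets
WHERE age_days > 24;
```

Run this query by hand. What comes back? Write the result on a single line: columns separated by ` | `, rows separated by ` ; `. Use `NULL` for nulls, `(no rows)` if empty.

60

Rows where age_days > 24 → age_days values: [57, 27, 59, 37, 27, 60, 26, 30].
MAX of non-NULL values = 60.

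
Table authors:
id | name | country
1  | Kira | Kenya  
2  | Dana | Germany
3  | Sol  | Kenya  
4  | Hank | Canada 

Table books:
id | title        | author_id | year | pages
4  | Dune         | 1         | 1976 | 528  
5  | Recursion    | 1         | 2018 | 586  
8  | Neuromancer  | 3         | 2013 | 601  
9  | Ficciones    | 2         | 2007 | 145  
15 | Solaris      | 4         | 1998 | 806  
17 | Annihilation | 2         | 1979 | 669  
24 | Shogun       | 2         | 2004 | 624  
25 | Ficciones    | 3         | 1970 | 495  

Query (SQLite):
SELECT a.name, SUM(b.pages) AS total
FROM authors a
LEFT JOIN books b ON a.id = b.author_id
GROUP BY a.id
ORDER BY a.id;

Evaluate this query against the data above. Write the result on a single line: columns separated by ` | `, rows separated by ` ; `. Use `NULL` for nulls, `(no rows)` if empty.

Kira | 1114 ; Dana | 1438 ; Sol | 1096 ; Hank | 806

LEFT JOIN keeps every authors row; unmatched ones get NULL for books columns.
Group by authors.id and compute SUM(b.pages). SUM over an all-NULL group is NULL.
  1: ids {4, 5} → SUM(b.pages)=1114
  2: ids {9, 17, 24} → SUM(b.pages)=1438
  3: ids {8, 25} → SUM(b.pages)=1096
  4: ids {15} → SUM(b.pages)=806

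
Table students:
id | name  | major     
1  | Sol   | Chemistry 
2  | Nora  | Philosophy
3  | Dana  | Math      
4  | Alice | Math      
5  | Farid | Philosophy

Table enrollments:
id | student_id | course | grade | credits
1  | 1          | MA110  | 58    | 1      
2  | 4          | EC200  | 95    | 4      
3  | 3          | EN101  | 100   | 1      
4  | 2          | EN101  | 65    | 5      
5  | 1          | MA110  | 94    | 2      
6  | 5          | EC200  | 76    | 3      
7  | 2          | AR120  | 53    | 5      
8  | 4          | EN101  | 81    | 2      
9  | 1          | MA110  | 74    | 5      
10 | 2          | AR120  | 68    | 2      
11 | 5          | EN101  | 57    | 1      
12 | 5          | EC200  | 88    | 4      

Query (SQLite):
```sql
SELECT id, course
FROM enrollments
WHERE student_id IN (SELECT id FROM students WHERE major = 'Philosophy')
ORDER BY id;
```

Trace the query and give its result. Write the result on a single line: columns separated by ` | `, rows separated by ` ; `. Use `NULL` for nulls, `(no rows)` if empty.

4 | EN101 ; 6 | EC200 ; 7 | AR120 ; 10 | AR120 ; 11 | EN101 ; 12 | EC200

Inner query: students.id where major = 'Philosophy'.
Outer: keep enrollments rows whose student_id is in that set.
Inner query → {2, 5}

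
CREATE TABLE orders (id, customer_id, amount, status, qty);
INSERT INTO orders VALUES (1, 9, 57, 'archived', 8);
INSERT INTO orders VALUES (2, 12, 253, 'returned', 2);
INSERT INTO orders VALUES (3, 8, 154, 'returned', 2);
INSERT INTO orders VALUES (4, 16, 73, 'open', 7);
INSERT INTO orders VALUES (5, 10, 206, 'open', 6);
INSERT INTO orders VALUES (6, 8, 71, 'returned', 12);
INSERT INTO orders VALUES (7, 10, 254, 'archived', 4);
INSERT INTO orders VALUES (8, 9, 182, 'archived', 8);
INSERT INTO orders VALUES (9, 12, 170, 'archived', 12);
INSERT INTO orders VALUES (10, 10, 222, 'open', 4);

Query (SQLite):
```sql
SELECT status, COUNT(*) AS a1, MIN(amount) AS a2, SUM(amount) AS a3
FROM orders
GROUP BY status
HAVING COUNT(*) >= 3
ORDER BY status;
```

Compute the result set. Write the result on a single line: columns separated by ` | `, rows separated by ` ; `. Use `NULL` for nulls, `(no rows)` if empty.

Group orders by status.
Per group compute: COUNT(*), MIN(amount), SUM(amount).
HAVING: drop groups with fewer than 3 rows.
  archived: ids {1, 7, 8, 9} → COUNT(*)=4, MIN(amount)=57, SUM(amount)=663
  open: ids {4, 5, 10} → COUNT(*)=3, MIN(amount)=73, SUM(amount)=501
  returned: ids {2, 3, 6} → COUNT(*)=3, MIN(amount)=71, SUM(amount)=478

archived | 4 | 57 | 663 ; open | 3 | 73 | 501 ; returned | 3 | 71 | 478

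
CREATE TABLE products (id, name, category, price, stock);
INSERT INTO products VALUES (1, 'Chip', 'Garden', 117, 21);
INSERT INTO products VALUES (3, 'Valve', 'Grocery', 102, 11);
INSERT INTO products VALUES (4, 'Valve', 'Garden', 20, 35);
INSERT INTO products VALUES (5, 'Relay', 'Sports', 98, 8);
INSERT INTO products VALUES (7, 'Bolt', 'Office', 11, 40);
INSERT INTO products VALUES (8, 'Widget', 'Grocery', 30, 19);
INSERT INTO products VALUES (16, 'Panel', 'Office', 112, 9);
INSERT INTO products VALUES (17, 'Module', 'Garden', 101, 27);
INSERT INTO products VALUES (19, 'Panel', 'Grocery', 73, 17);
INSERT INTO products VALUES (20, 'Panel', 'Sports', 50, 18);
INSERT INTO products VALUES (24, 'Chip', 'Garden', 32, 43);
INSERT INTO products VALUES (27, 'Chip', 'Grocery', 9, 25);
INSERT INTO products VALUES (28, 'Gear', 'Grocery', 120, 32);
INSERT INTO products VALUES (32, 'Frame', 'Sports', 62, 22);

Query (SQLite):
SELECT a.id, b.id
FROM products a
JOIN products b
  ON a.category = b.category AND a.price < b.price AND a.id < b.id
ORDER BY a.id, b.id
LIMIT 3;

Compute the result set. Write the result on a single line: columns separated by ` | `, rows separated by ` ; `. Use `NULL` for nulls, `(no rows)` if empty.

Pairs (a,b) with same category, a.price < b.price, a.id < b.id.
category groups: Garden:{1,4,17,24} Grocery:{3,8,19,27,28} Office:{7,16} Sports:{5,20,32}
Ordered by (a.id, b.id); first 3.

3 | 28 ; 4 | 17 ; 4 | 24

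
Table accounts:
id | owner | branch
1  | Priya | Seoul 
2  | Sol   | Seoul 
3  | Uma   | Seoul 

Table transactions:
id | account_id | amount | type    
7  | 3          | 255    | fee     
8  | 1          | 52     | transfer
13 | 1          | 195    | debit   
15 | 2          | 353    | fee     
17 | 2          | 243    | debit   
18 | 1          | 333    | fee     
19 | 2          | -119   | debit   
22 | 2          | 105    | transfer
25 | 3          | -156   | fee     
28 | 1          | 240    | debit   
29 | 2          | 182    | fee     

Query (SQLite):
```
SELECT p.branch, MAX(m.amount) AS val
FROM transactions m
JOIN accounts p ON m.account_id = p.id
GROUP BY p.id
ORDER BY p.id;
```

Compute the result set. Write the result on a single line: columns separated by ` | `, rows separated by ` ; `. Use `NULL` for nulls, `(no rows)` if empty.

Join each transactions row to its accounts via account_id.
Group joined rows by accounts.id; compute MAX(m.amount) per group.
  1: ids {8, 13, 18, 28} → MAX(m.amount)=333
  2: ids {15, 17, 19, 22, 29} → MAX(m.amount)=353
  3: ids {7, 25} → MAX(m.amount)=255

Seoul | 333 ; Seoul | 353 ; Seoul | 255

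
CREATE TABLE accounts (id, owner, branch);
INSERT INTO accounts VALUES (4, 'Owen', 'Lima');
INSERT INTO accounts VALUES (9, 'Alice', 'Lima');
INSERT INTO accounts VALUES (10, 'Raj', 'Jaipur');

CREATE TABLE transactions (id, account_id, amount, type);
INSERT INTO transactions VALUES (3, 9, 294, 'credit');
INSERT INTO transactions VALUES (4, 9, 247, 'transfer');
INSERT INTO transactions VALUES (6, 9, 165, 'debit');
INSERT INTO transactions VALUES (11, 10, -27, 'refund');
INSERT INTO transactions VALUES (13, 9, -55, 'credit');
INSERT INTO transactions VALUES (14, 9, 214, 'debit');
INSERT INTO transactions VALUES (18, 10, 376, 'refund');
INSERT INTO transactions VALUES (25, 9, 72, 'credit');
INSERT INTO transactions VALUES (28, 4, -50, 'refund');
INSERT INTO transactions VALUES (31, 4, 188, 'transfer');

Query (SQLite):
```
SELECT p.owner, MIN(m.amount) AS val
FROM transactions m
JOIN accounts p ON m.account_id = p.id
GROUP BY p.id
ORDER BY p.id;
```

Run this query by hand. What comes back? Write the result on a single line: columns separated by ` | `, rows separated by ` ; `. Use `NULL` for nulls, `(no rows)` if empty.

Join each transactions row to its accounts via account_id.
Group joined rows by accounts.id; compute MIN(m.amount) per group.
  4: ids {28, 31} → MIN(m.amount)=-50
  9: ids {3, 4, 6, 13, 14, 25} → MIN(m.amount)=-55
  10: ids {11, 18} → MIN(m.amount)=-27

Owen | -50 ; Alice | -55 ; Raj | -27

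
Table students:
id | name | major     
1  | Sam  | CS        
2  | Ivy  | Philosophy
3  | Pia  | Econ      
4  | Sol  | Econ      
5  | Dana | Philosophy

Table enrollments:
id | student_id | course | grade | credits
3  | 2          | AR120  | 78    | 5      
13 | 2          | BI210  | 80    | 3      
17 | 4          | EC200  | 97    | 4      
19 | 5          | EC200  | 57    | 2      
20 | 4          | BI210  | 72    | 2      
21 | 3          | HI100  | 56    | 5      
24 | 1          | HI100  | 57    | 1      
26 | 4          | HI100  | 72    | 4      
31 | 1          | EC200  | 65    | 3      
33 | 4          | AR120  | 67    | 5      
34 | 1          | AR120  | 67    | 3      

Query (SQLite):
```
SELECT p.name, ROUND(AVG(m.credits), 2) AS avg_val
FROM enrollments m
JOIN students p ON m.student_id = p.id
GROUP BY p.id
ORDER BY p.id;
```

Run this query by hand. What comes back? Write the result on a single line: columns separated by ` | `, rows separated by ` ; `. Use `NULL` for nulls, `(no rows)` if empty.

Join each enrollments row to its students via student_id.
Group joined rows by students.id; compute ROUND(AVG(m.credits), 2) per group.
  1: ids {24, 31, 34} → ROUND(AVG(m.credits), 2)=2.33
  2: ids {3, 13} → ROUND(AVG(m.credits), 2)=4
  3: ids {21} → ROUND(AVG(m.credits), 2)=5
  4: ids {17, 20, 26, 33} → ROUND(AVG(m.credits), 2)=3.75
  5: ids {19} → ROUND(AVG(m.credits), 2)=2

Sam | 2.33 ; Ivy | 4 ; Pia | 5 ; Sol | 3.75 ; Dana | 2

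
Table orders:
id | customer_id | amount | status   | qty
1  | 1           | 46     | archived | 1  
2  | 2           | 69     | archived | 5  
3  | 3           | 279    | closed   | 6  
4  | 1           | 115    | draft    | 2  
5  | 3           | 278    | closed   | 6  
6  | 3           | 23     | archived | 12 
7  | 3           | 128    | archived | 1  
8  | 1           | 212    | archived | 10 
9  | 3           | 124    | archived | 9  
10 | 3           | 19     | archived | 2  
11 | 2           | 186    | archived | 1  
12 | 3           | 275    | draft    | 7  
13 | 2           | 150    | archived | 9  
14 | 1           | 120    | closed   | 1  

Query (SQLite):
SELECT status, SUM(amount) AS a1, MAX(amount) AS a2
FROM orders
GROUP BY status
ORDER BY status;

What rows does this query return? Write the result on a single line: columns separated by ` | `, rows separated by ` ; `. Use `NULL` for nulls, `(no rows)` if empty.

archived | 957 | 212 ; closed | 677 | 279 ; draft | 390 | 275

Group orders by status.
Per group compute: SUM(amount), MAX(amount).
  archived: ids {1, 2, 6, 7, 8, 9, 10, 11, 13} → SUM(amount)=957, MAX(amount)=212
  closed: ids {3, 5, 14} → SUM(amount)=677, MAX(amount)=279
  draft: ids {4, 12} → SUM(amount)=390, MAX(amount)=275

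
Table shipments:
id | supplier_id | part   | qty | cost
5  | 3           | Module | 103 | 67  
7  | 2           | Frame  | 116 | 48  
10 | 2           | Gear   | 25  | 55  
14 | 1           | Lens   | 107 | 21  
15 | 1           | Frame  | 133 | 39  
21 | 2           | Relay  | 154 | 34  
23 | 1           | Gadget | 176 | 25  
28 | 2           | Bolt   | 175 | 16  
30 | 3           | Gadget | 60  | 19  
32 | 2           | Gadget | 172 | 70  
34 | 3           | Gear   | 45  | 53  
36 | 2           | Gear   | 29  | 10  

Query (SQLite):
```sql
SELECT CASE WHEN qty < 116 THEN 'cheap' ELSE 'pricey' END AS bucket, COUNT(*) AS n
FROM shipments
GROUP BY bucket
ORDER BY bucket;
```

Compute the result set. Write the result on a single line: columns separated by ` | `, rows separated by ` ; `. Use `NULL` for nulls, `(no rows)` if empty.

Bucket rows by qty < 116 → 'cheap' else 'pricey'; count each bucket.

cheap | 6 ; pricey | 6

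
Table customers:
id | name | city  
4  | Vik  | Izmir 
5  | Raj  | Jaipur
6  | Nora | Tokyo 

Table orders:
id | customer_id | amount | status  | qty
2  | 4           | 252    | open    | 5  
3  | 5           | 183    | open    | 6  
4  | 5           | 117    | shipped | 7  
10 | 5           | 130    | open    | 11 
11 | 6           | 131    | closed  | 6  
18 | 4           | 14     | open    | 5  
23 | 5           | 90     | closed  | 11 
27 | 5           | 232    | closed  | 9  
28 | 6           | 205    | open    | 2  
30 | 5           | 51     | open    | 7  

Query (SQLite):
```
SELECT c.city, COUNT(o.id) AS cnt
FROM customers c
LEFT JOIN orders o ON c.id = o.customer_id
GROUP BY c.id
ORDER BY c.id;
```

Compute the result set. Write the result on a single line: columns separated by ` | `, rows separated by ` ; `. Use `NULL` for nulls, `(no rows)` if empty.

Izmir | 2 ; Jaipur | 6 ; Tokyo | 2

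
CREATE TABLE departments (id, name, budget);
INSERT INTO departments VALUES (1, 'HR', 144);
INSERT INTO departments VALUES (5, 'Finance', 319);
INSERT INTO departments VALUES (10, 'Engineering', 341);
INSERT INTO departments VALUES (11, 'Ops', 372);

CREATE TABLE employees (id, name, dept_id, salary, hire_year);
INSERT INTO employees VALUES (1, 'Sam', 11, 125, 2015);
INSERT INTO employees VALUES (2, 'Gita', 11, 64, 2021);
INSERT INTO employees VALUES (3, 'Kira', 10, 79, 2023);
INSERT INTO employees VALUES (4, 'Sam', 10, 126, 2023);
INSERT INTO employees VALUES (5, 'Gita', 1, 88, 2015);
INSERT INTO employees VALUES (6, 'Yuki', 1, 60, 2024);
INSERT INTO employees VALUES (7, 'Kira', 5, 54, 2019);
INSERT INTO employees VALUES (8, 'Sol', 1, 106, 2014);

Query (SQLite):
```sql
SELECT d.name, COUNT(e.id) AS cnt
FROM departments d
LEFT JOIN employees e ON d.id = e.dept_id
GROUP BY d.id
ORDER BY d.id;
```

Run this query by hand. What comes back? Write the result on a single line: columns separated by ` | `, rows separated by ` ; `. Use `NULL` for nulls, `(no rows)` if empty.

HR | 3 ; Finance | 1 ; Engineering | 2 ; Ops | 2

LEFT JOIN keeps every departments row; unmatched ones get NULL for employees columns.
Group by departments.id and compute COUNT(e.id). COUNT(col) of an all-NULL group is 0.
  1: ids {5, 6, 8} → COUNT(e.id)=3
  5: ids {7} → COUNT(e.id)=1
  10: ids {3, 4} → COUNT(e.id)=2
  11: ids {1, 2} → COUNT(e.id)=2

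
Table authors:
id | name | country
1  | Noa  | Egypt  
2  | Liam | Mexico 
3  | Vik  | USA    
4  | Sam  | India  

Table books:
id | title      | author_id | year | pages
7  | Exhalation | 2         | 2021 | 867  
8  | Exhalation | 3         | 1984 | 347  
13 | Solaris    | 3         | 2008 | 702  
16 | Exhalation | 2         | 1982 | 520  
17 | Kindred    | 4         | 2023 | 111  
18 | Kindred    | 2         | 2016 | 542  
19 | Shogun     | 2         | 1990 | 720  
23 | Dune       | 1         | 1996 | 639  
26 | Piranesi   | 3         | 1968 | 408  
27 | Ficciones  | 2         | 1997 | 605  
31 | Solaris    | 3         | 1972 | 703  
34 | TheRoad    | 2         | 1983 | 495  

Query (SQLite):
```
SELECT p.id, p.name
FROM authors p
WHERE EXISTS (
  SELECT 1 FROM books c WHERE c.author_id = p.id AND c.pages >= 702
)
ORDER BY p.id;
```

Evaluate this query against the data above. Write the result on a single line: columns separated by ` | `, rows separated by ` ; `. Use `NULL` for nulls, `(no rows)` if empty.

For each authors row, check whether any books with matching author_id has pages >= 702.
Keep rows where that is true.

2 | Liam ; 3 | Vik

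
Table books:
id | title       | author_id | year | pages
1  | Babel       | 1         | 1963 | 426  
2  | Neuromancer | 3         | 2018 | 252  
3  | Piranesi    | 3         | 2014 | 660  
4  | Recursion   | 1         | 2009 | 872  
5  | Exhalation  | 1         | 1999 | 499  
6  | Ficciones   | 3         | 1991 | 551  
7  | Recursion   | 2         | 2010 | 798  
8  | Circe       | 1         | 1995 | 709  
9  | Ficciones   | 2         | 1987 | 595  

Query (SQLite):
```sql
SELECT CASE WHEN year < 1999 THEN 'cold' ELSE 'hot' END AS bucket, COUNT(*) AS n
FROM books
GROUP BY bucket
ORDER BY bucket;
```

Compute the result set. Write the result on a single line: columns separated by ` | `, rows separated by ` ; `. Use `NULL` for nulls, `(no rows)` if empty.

Bucket rows by year < 1999 → 'cold' else 'hot'; count each bucket.

cold | 4 ; hot | 5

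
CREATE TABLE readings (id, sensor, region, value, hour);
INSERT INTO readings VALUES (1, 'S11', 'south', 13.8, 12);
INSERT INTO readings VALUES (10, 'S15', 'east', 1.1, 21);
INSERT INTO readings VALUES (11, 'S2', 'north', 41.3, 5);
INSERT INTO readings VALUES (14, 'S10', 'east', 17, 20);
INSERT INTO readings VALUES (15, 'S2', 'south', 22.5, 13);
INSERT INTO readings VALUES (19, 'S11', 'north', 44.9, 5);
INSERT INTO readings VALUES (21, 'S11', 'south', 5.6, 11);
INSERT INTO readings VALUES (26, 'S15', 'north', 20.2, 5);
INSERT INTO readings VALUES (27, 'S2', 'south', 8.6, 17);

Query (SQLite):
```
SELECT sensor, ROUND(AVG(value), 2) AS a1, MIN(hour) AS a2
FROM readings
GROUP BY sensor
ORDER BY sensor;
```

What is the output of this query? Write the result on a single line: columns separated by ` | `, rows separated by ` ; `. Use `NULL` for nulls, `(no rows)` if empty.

S10 | 17 | 20 ; S11 | 21.43 | 5 ; S15 | 10.65 | 5 ; S2 | 24.13 | 5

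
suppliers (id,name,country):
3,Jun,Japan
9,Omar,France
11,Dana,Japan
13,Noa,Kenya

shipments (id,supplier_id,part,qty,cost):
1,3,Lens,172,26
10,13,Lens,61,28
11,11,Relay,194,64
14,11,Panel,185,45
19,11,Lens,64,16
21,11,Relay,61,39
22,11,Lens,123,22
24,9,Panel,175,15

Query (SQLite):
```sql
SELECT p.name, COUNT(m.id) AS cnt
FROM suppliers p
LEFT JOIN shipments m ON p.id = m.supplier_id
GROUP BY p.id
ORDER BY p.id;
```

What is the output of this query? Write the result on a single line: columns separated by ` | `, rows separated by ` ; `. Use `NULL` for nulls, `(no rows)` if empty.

Jun | 1 ; Omar | 1 ; Dana | 5 ; Noa | 1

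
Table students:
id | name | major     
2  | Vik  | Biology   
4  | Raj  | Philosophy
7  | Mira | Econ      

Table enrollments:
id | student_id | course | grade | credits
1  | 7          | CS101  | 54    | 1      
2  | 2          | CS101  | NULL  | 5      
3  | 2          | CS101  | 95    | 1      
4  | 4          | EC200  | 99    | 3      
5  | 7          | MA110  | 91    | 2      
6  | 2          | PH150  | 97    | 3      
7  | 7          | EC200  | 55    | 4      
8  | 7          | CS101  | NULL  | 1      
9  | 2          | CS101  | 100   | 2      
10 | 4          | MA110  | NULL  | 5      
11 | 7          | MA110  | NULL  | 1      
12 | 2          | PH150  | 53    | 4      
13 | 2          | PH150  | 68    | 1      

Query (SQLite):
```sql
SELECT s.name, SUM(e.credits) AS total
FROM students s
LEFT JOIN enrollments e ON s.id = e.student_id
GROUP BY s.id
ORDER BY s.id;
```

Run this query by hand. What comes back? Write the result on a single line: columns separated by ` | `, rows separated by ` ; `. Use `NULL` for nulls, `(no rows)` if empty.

Vik | 16 ; Raj | 8 ; Mira | 9

LEFT JOIN keeps every students row; unmatched ones get NULL for enrollments columns.
Group by students.id and compute SUM(e.credits). SUM over an all-NULL group is NULL.
  2: ids {2, 3, 6, 9, 12, 13} → SUM(e.credits)=16
  4: ids {4, 10} → SUM(e.credits)=8
  7: ids {1, 5, 7, 8, 11} → SUM(e.credits)=9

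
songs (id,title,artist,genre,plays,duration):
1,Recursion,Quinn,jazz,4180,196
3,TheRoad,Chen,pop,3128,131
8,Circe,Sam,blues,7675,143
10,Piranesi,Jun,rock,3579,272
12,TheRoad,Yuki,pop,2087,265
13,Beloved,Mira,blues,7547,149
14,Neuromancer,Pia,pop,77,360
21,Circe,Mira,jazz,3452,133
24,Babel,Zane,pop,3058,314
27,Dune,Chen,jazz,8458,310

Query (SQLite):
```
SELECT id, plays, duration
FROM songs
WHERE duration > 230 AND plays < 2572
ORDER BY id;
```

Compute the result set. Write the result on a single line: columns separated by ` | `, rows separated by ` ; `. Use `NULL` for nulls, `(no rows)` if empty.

12 | 2087 | 265 ; 14 | 77 | 360

duration > 230: ids {10, 12, 14, 24, 27}
plays < 2572: ids {12, 14}
Combine with AND.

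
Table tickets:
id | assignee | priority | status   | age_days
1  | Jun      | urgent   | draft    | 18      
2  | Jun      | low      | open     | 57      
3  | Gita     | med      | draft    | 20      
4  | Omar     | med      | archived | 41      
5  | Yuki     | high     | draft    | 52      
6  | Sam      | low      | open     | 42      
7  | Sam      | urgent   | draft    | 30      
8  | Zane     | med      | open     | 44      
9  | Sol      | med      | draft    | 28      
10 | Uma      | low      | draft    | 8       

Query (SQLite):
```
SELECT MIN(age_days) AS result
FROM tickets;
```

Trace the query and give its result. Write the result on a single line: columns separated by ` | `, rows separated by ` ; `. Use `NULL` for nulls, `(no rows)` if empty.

All age_days values: [18, 57, 20, 41, 52, 42, 30, 44, 28, 8].
MIN of non-NULL values = 8.

8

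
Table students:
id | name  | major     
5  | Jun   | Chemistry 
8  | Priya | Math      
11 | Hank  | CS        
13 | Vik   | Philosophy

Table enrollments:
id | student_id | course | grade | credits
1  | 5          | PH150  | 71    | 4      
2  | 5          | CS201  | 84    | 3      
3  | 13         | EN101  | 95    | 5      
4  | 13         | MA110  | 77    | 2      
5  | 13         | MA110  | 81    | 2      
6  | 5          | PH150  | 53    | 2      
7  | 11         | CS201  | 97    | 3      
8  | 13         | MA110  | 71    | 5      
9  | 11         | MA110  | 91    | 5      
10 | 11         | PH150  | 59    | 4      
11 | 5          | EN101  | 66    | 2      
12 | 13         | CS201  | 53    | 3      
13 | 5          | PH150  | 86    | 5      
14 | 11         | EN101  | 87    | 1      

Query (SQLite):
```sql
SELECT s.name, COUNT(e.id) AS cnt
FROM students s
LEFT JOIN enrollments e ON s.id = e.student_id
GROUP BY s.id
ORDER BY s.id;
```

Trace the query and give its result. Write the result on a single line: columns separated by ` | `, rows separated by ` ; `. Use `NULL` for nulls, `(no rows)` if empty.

Jun | 5 ; Priya | 0 ; Hank | 4 ; Vik | 5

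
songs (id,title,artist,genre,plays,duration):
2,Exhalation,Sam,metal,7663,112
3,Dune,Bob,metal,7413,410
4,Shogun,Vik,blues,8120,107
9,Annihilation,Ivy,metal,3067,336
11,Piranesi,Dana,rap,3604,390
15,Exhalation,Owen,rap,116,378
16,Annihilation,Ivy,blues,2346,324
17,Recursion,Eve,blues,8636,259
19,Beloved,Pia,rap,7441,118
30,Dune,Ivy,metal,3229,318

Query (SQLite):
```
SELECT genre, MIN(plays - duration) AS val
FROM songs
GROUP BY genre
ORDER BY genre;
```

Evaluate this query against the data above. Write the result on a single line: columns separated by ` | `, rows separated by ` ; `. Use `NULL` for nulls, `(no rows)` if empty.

For each row compute plays - duration.
Group by genre; take MIN of the expression per group.
  blues: ids {4, 16, 17} → MIN(plays - duration)=2022
  metal: ids {2, 3, 9, 30} → MIN(plays - duration)=2731
  rap: ids {11, 15, 19} → MIN(plays - duration)=-262

blues | 2022 ; metal | 2731 ; rap | -262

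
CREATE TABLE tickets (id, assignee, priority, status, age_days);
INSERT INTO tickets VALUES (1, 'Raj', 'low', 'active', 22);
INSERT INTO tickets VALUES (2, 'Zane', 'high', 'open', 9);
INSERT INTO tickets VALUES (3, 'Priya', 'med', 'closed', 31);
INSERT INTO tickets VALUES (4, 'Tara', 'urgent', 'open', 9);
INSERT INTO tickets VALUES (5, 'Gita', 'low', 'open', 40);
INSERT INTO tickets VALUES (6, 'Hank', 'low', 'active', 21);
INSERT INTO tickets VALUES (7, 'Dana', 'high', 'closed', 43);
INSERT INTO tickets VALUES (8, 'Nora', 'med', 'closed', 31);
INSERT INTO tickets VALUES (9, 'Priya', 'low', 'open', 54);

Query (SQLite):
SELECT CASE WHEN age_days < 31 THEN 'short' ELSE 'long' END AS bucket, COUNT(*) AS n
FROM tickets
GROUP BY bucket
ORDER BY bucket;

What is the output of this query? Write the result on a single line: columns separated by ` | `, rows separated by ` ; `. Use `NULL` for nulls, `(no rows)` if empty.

Bucket rows by age_days < 31 → 'short' else 'long'; count each bucket.

long | 5 ; short | 4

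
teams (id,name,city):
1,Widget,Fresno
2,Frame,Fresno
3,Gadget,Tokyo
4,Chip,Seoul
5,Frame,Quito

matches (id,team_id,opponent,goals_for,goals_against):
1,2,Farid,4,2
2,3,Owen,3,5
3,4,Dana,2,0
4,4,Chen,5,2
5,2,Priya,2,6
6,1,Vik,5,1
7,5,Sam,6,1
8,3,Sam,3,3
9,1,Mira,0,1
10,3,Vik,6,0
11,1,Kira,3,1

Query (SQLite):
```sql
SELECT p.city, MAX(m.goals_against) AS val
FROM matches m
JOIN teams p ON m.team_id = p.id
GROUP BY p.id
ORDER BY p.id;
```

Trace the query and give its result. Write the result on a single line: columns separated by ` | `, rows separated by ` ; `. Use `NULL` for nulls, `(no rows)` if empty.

Fresno | 1 ; Fresno | 6 ; Tokyo | 5 ; Seoul | 2 ; Quito | 1

Join each matches row to its teams via team_id.
Group joined rows by teams.id; compute MAX(m.goals_against) per group.
  1: ids {6, 9, 11} → MAX(m.goals_against)=1
  2: ids {1, 5} → MAX(m.goals_against)=6
  3: ids {2, 8, 10} → MAX(m.goals_against)=5
  4: ids {3, 4} → MAX(m.goals_against)=2
  5: ids {7} → MAX(m.goals_against)=1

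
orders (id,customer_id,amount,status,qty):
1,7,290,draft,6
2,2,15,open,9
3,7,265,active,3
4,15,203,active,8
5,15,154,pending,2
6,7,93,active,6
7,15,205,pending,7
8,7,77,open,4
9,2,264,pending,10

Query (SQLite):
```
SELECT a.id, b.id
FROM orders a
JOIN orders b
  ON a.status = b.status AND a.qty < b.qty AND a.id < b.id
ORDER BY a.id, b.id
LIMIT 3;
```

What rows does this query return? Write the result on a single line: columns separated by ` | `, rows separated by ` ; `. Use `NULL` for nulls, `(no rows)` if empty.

Pairs (a,b) with same status, a.qty < b.qty, a.id < b.id.
status groups: active:{3,4,6} draft:{1} open:{2,8} pending:{5,7,9}
Ordered by (a.id, b.id); first 3.

3 | 4 ; 3 | 6 ; 5 | 7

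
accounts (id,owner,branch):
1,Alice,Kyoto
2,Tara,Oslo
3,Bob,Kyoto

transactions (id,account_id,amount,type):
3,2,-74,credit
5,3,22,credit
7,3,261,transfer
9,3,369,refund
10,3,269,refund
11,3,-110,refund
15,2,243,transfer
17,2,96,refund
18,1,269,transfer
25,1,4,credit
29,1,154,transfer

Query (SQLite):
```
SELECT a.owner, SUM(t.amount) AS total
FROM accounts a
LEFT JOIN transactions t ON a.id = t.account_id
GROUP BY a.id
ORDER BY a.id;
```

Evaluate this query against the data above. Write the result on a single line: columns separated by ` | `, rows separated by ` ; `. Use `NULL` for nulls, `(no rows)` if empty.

LEFT JOIN keeps every accounts row; unmatched ones get NULL for transactions columns.
Group by accounts.id and compute SUM(t.amount). SUM over an all-NULL group is NULL.
  1: ids {18, 25, 29} → SUM(t.amount)=427
  2: ids {3, 15, 17} → SUM(t.amount)=265
  3: ids {5, 7, 9, 10, 11} → SUM(t.amount)=811

Alice | 427 ; Tara | 265 ; Bob | 811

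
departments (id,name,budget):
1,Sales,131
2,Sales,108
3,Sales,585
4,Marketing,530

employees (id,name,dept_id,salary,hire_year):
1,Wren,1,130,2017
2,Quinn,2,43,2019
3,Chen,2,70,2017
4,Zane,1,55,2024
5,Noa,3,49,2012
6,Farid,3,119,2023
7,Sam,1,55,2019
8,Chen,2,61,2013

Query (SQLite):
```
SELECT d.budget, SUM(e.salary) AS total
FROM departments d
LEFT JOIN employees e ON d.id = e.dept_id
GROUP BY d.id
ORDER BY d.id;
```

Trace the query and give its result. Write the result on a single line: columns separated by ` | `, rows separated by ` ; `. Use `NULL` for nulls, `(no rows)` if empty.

LEFT JOIN keeps every departments row; unmatched ones get NULL for employees columns.
Group by departments.id and compute SUM(e.salary). SUM over an all-NULL group is NULL.
  1: ids {1, 4, 7} → SUM(e.salary)=240
  2: ids {2, 3, 8} → SUM(e.salary)=174
  3: ids {5, 6} → SUM(e.salary)=168
  4: ids {—} → SUM(e.salary)=NULL

131 | 240 ; 108 | 174 ; 585 | 168 ; 530 | NULL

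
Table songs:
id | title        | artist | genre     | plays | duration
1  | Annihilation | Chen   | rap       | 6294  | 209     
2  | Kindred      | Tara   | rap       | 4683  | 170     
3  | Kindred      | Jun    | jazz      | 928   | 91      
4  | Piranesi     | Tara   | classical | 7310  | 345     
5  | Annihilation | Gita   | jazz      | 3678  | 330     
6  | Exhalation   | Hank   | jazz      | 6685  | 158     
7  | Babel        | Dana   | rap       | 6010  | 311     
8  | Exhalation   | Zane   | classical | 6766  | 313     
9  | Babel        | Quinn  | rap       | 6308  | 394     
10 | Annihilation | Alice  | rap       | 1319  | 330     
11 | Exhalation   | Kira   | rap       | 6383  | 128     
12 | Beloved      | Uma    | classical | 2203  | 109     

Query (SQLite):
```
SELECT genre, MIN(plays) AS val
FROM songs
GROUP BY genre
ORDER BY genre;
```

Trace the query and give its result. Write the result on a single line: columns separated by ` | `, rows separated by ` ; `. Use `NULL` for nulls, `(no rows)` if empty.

Partition songs by genre; compute MIN(plays) within each group.
  classical: ids {4, 8, 12} → MIN(plays)=2203
  jazz: ids {3, 5, 6} → MIN(plays)=928
  rap: ids {1, 2, 7, 9, 10, 11} → MIN(plays)=1319

classical | 2203 ; jazz | 928 ; rap | 1319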